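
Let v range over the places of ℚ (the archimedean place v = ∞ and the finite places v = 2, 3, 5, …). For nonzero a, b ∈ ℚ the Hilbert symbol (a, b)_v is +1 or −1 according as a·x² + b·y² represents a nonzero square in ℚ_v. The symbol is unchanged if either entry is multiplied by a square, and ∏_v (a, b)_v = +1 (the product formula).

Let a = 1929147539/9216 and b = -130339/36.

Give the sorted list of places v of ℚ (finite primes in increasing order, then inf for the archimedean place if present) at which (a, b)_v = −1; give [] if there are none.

[11, 41]

(a, b) ≡ (11, -451) mod (ℚ^×)²; places V = {2, 3, 11, 17, 19, 41, ∞}.
(a,b)_41: α=2, u≡15; β=1, v≡29 (mod 41); (15|41)=-1, (29|41)=-1; sign (−1)^0·-1^1·-1^2 = -1.
(a,b)_3: α=-2, u≡2; β=-2, v≡2 (mod 3); (2|3)=-1, (2|3)=-1; sign (−1)^0·-1^-2·-1^-2 = +1.
(a,b)_19: α=2, u≡16; β=0, v≡9 (mod 19); (16|19)=+1, (9|19)=+1; sign (−1)^0·+1^0·+1^2 = +1.
(a,b)_11: α=1, u≡5; β=1, v≡3 (mod 11); (5|11)=+1, (3|11)=+1; sign (−1)^1·+1^1·+1^1 = -1.
(a,b)_2: α=-10, β=-2; u≡3, v≡5 (mod 8); ε(u)ε(v)=1·0, αω(v)=-10·1, βω(u)=-2·1; sum ≡ 0  ⇒  +1.
(a,b)_∞: sgn(11)=+, sgn(-451)=−, so +1.
(a,b)_17: α=2, u≡7; β=2, v≡4 (mod 17); (7|17)=-1, (4|17)=+1; sign (−1)^0·-1^2·+1^2 = +1.
(11, -451 / ℚ) ramifies at {11, 41}: a division algebra.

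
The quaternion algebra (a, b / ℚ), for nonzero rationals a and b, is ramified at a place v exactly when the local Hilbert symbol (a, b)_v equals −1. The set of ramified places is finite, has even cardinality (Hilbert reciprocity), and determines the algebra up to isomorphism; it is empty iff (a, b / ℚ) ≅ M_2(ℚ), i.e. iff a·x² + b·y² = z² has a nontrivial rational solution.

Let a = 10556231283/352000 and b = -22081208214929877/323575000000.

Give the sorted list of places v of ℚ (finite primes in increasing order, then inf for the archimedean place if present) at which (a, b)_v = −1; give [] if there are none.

[3, 11]

Mod squares: a ≡ 165, b ≡ -91. Check v ∈ {∞, 2, 3, 5, 7, 11, 13, 37, 43}.
v=2: v_2(a)=-8, v_2(b)=-6; units ≡ 5, 5 (mod 8); ε·ε+αω+βω = 0·0+-8·1+-6·1 ≡ 0  ⇒  (a,b)_2 = +1.
v=3: a=3^7·(≡1), b=3^2·(≡2) mod 3; (1|3)=+1, (2|3)=-1; (−1)^{7·2·1}·(+1)^2·(-1)^7 = -1.
v=37: a=37^0·(≡14), b=37^2·(≡5) mod 37; (14|37)=-1, (5|37)=-1; (−1)^{0·2·18}·(-1)^2·(-1)^0 = +1.
v=∞: 165 > 0 and -91 < 0  ⇒  (a,b)_∞ = +1.
v=13: a=13^6·(≡10), b=13^11·(≡11) mod 13; (10|13)=+1, (11|13)=-1; (−1)^{6·11·6}·(+1)^11·(-1)^6 = +1.
v=11: a=11^-1·(≡4), b=11^0·(≡2) mod 11; (4|11)=+1, (2|11)=-1; (−1)^{-1·0·5}·(+1)^0·(-1)^-1 = -1.
v=7: a=7^0·(≡2), b=7^-1·(≡2) mod 7; (2|7)=+1, (2|7)=+1; (−1)^{0·-1·3}·(+1)^-1·(+1)^0 = +1.
v=5: a=5^-3·(≡3), b=5^-8·(≡4) mod 5; (3|5)=-1, (4|5)=+1; (−1)^{-3·-8·2}·(-1)^-8·(+1)^-3 = +1.
v=43: a=43^0·(≡38), b=43^-2·(≡31) mod 43; (38|43)=+1, (31|43)=+1; (−1)^{0·-2·21}·(+1)^-2·(+1)^0 = +1.
(165, -91 / ℚ) ramifies at {3, 11}: a division algebra.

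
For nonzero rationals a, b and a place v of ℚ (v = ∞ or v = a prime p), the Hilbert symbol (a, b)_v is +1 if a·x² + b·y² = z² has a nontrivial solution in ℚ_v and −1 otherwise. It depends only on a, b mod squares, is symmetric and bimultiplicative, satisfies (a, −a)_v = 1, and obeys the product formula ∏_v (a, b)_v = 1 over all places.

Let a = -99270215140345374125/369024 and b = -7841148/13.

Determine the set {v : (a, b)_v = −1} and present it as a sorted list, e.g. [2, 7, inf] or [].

(a, b) ≡ (-82110, -88179) mod (ℚ^×)²; places V = {2, 3, 5, 7, 11, 13, 17, 19, 23, 31, ∞}.
(a,b)_3: α=-1, u≡2; β=1, v≡1 (mod 3); (2|3)=-1, (1|3)=+1; sign (−1)^1·-1^1·+1^-1 = +1.
(a,b)_7: α=5, u≡4; β=1, v≡3 (mod 7); (4|7)=+1, (3|7)=-1; sign (−1)^1·+1^1·-1^5 = +1.
(a,b)_19: α=0, u≡15; β=1, v≡2 (mod 19); (15|19)=-1, (2|19)=-1; sign (−1)^0·-1^1·-1^0 = -1.
(a,b)_13: α=4, u≡11; β=-1, v≡10 (mod 13); (11|13)=-1, (10|13)=+1; sign (−1)^0·-1^-1·+1^4 = -1.
(a,b)_∞: sgn(-82110)=−, sgn(-88179)=−, so -1.
(a,b)_11: α=4, u≡9; β=0, v≡2 (mod 11); (9|11)=+1, (2|11)=-1; sign (−1)^0·+1^0·-1^4 = +1.
(a,b)_2: α=-7, β=2; u≡1, v≡5 (mod 8); ε(u)ε(v)=0·0, αω(v)=-7·1, βω(u)=2·0; sum ≡ 1  ⇒  -1.
(a,b)_17: α=3, u≡13; β=3, v≡8 (mod 17); (13|17)=+1, (8|17)=+1; sign (−1)^0·+1^3·+1^3 = +1.
(a,b)_31: α=-2, u≡5; β=0, v≡28 (mod 31); (5|31)=+1, (28|31)=+1; sign (−1)^0·+1^0·+1^-2 = +1.
(a,b)_23: α=1, u≡4; β=0, v≡8 (mod 23); (4|23)=+1, (8|23)=+1; sign (−1)^0·+1^0·+1^1 = +1.
(a,b)_5: α=3, u≡3; β=0, v≡4 (mod 5); (3|5)=-1, (4|5)=+1; sign (−1)^0·-1^0·+1^3 = +1.
Ram(-82110, -88179) = {2, 13, 19, ∞}; no ℚ_2-point on the conic.

[2, 13, 19, inf]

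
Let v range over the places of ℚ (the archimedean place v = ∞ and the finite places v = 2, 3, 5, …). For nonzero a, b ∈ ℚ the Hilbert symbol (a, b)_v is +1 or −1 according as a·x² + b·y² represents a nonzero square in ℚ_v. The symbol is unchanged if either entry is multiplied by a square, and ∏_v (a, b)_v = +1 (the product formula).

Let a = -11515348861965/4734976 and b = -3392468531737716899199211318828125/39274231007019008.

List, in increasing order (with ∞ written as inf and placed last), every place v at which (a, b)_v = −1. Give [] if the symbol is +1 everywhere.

[11, 13, 31, inf]

Mod squares: a ≡ -38285, b ≡ -12212915. Check v ∈ {∞, 2, 3, 5, 7, 11, 13, 17, 19, 29, 31, 41, 47}.
v=47: a=47^2·(≡5), b=47^4·(≡35) mod 47; (5|47)=-1, (35|47)=-1; (−1)^{2·4·23}·(-1)^4·(-1)^2 = +1.
v=2: v_2(a)=-14, v_2(b)=-26; units ≡ 3, 5 (mod 8); ε·ε+αω+βω = 1·0+-14·1+-26·1 ≡ 0  ⇒  (a,b)_2 = +1.
v=3: a=3^4·(≡1), b=3^12·(≡1) mod 3; (1|3)=+1, (1|3)=+1; (−1)^{4·12·1}·(+1)^12·(+1)^4 = +1.
v=11: a=11^0·(≡2), b=11^-1·(≡1) mod 11; (2|11)=-1, (1|11)=+1; (−1)^{0·-1·5}·(-1)^-1·(+1)^0 = -1.
v=5: a=5^1·(≡2), b=5^7·(≡3) mod 5; (2|5)=-1, (3|5)=-1; (−1)^{1·7·2}·(-1)^7·(-1)^1 = +1.
v=41: a=41^2·(≡5), b=41^4·(≡23) mod 41; (5|41)=+1, (23|41)=+1; (−1)^{2·4·20}·(+1)^4·(+1)^2 = +1.
v=31: a=31^1·(≡10), b=31^3·(≡16) mod 31; (10|31)=+1, (16|31)=+1; (−1)^{1·3·15}·(+1)^3·(+1)^1 = -1.
v=19: a=19^1·(≡12), b=19^3·(≡16) mod 19; (12|19)=-1, (16|19)=+1; (−1)^{1·3·9}·(-1)^3·(+1)^1 = +1.
v=13: a=13^1·(≡7), b=13^-1·(≡9) mod 13; (7|13)=-1, (9|13)=+1; (−1)^{1·-1·6}·(-1)^-1·(+1)^1 = -1.
v=17: a=17^-2·(≡15), b=17^-4·(≡16) mod 17; (15|17)=+1, (16|17)=+1; (−1)^{-2·-4·8}·(+1)^-4·(+1)^-2 = +1.
v=∞: -38285 < 0 and -12212915 < 0  ⇒  (a,b)_∞ = -1.
v=29: a=29^0·(≡24), b=29^1·(≡14) mod 29; (24|29)=+1, (14|29)=-1; (−1)^{0·1·14}·(+1)^1·(-1)^0 = +1.
v=7: a=7^0·(≡3), b=7^-2·(≡3) mod 7; (3|7)=-1, (3|7)=-1; (−1)^{0·-2·3}·(-1)^-2·(-1)^0 = +1.
(-38285, -12212915 / ℚ) ramifies at {11, 13, 31, ∞}: a division algebra.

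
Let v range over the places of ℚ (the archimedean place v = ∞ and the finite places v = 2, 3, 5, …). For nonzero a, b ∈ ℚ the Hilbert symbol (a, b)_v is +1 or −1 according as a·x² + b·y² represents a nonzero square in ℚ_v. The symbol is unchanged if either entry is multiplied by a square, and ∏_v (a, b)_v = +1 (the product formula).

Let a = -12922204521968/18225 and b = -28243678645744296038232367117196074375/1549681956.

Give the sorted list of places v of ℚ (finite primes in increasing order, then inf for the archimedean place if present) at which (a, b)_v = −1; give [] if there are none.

[19, 23, 47, inf]

(a, b) ≡ (-31157663, -11746438951) mod (ℚ^×)²; places V = {2, 3, 5, 7, 13, 17, 19, 23, 29, 37, 41, 47, ∞}.
(a,b)_5: α=-2, u≡3; β=4, v≡1 (mod 5); (3|5)=-1, (1|5)=+1; sign (−1)^0·-1^4·+1^-2 = +1.
(a,b)_23: α=3, u≡17; β=7, v≡15 (mod 23); (17|23)=-1, (15|23)=-1; sign (−1)^1·-1^7·-1^3 = -1.
(a,b)_37: α=1, u≡3; β=3, v≡4 (mod 37); (3|37)=+1, (4|37)=+1; sign (−1)^0·+1^3·+1^1 = +1.
(a,b)_7: α=2, u≡4; β=2, v≡5 (mod 7); (4|7)=+1, (5|7)=-1; sign (−1)^0·+1^2·-1^2 = +1.
(a,b)_47: α=1, u≡17; β=3, v≡28 (mod 47); (17|47)=+1, (28|47)=+1; sign (−1)^1·+1^3·+1^1 = -1.
(a,b)_41: α=1, u≡33; β=3, v≡2 (mod 41); (33|41)=+1, (2|41)=+1; sign (−1)^0·+1^3·+1^1 = +1.
(a,b)_2: α=4, β=-2; u≡1, v≡1 (mod 8); ε(u)ε(v)=0·0, αω(v)=4·0, βω(u)=-2·0; sum ≡ 0  ⇒  +1.
(a,b)_3: α=-6, u≡1; β=-18, v≡2 (mod 3); (1|3)=+1, (2|3)=-1; sign (−1)^0·+1^-18·-1^-6 = +1.
(a,b)_13: α=0, u≡1; β=1, v≡9 (mod 13); (1|13)=+1, (9|13)=+1; sign (−1)^0·+1^1·+1^0 = +1.
(a,b)_19: α=1, u≡13; β=3, v≡3 (mod 19); (13|19)=-1, (3|19)=-1; sign (−1)^1·-1^3·-1^1 = -1.
(a,b)_∞: sgn(-31157663)=−, sgn(-11746438951)=−, so -1.
(a,b)_17: α=0, u≡3; β=2, v≡16 (mod 17); (3|17)=-1, (16|17)=+1; sign (−1)^0·-1^2·+1^0 = +1.
(a,b)_29: α=0, u≡4; β=1, v≡25 (mod 29); (4|29)=+1, (25|29)=+1; sign (−1)^0·+1^1·+1^0 = +1.
|Ram(-31157663, -11746438951)| = 4, even; anisotropic at {19, 23, 47, ∞}.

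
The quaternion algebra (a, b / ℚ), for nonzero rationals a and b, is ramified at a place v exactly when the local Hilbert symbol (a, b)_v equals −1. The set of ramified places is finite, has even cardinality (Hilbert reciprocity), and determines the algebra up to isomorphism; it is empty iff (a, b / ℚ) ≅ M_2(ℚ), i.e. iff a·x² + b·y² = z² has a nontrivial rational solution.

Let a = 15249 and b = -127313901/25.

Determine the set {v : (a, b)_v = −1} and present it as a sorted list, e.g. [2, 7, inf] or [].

[]

Mod squares: a ≡ 15249, b ≡ -221. Check v ∈ {∞, 2, 3, 5, 11, 13, 17, 23}.
v=2: v_2(a)=0, v_2(b)=0; units ≡ 1, 3 (mod 8); ε·ε+αω+βω = 0·1+0·1+0·0 ≡ 0  ⇒  (a,b)_2 = +1.
v=11: a=11^0·(≡3), b=11^2·(≡8) mod 11; (3|11)=+1, (8|11)=-1; (−1)^{0·2·5}·(+1)^2·(-1)^0 = +1.
v=23: a=23^1·(≡19), b=23^2·(≡13) mod 23; (19|23)=-1, (13|23)=+1; (−1)^{1·2·11}·(-1)^2·(+1)^1 = +1.
v=5: a=5^0·(≡4), b=5^-2·(≡4) mod 5; (4|5)=+1, (4|5)=+1; (−1)^{0·-2·2}·(+1)^-2·(+1)^0 = +1.
v=13: a=13^1·(≡3), b=13^1·(≡9) mod 13; (3|13)=+1, (9|13)=+1; (−1)^{1·1·6}·(+1)^1·(+1)^1 = +1.
v=17: a=17^1·(≡13), b=17^1·(≡1) mod 17; (13|17)=+1, (1|17)=+1; (−1)^{1·1·8}·(+1)^1·(+1)^1 = +1.
v=3: a=3^1·(≡1), b=3^2·(≡1) mod 3; (1|3)=+1, (1|3)=+1; (−1)^{1·2·1}·(+1)^2·(+1)^1 = +1.
v=∞: 15249 > 0 and -221 < 0  ⇒  (a,b)_∞ = +1.
Ram(a, b) = ∅: the form 15249·x² + -221·y² − z² is isotropic over every ℚ_v, so by Hasse–Minkowski it is isotropic over ℚ.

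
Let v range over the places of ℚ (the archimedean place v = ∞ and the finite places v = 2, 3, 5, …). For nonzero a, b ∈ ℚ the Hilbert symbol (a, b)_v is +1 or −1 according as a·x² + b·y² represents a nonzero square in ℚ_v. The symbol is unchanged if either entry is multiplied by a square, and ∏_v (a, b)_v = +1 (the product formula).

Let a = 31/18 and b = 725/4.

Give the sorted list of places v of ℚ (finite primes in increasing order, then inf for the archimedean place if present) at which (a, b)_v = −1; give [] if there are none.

Mod squares: a ≡ 62, b ≡ 29. Check v ∈ {∞, 2, 3, 5, 29, 31}.
v=2: v_2(a)=-1, v_2(b)=-2; units ≡ 7, 5 (mod 8); ε·ε+αω+βω = 1·0+-1·1+-2·0 ≡ 1  ⇒  (a,b)_2 = -1.
v=31: a=31^1·(≡19), b=31^0·(≡3) mod 31; (19|31)=+1, (3|31)=-1; (−1)^{1·0·15}·(+1)^0·(-1)^1 = -1.
v=29: a=29^0·(≡13), b=29^1·(≡28) mod 29; (13|29)=+1, (28|29)=+1; (−1)^{0·1·14}·(+1)^1·(+1)^0 = +1.
v=∞: 62 > 0 and 29 > 0  ⇒  (a,b)_∞ = +1.
v=5: a=5^0·(≡2), b=5^2·(≡1) mod 5; (2|5)=-1, (1|5)=+1; (−1)^{0·2·2}·(-1)^2·(+1)^0 = +1.
v=3: a=3^-2·(≡2), b=3^0·(≡2) mod 3; (2|3)=-1, (2|3)=-1; (−1)^{-2·0·1}·(-1)^0·(-1)^-2 = +1.
|Ram(62, 29)| = 2, even; anisotropic at {2, 31}.

[2, 31]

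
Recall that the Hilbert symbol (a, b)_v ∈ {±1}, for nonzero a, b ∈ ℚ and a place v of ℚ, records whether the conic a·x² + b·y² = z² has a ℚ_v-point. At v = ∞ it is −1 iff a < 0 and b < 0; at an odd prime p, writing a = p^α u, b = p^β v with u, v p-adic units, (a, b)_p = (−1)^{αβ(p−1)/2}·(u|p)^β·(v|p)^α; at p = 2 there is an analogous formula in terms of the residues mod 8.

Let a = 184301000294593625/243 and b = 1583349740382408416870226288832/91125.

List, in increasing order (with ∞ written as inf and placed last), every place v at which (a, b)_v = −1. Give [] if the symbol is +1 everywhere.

Mod squares: a ≡ 17835, b ≡ 232415. Check v ∈ {∞, 2, 3, 5, 19, 23, 29, 41, 43, 47}.
v=2: v_2(a)=0, v_2(b)=6; units ≡ 3, 7 (mod 8); ε·ε+αω+βω = 1·1+0·0+6·1 ≡ 1  ⇒  (a,b)_2 = -1.
v=3: a=3^-5·(≡2), b=3^-6·(≡2) mod 3; (2|3)=-1, (2|3)=-1; (−1)^{-5·-6·1}·(-1)^-6·(-1)^-5 = -1.
v=∞: 17835 > 0 and 232415 > 0  ⇒  (a,b)_∞ = +1.
v=29: a=29^3·(≡4), b=29^6·(≡20) mod 29; (4|29)=+1, (20|29)=+1; (−1)^{3·6·14}·(+1)^6·(+1)^3 = +1.
v=41: a=41^1·(≡25), b=41^2·(≡38) mod 41; (25|41)=+1, (38|41)=-1; (−1)^{1·2·20}·(+1)^2·(-1)^1 = -1.
v=5: a=5^3·(≡3), b=5^-3·(≡3) mod 5; (3|5)=-1, (3|5)=-1; (−1)^{3·-3·2}·(-1)^-3·(-1)^3 = +1.
v=19: a=19^2·(≡13), b=19^4·(≡17) mod 19; (13|19)=-1, (17|19)=+1; (−1)^{2·4·9}·(-1)^4·(+1)^2 = +1.
v=23: a=23^0·(≡17), b=23^1·(≡9) mod 23; (17|23)=-1, (9|23)=+1; (−1)^{0·1·11}·(-1)^1·(+1)^0 = -1.
v=47: a=47^2·(≡5), b=47^3·(≡29) mod 47; (5|47)=-1, (29|47)=-1; (−1)^{2·3·23}·(-1)^3·(-1)^2 = -1.
v=43: a=43^2·(≡32), b=43^3·(≡28) mod 43; (32|43)=-1, (28|43)=-1; (−1)^{2·3·21}·(-1)^3·(-1)^2 = -1.
(17835, 232415 / ℚ) ramifies at {2, 3, 23, 41, 43, 47}: a division algebra.

[2, 3, 23, 41, 43, 47]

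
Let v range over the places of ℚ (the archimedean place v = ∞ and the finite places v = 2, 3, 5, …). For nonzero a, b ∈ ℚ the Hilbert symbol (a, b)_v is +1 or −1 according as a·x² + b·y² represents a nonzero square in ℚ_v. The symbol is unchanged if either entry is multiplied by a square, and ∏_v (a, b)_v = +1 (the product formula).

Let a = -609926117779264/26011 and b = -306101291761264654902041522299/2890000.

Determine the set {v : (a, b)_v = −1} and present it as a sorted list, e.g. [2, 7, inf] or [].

(a, b) ≡ (-5178066751, -127699) mod (ℚ^×)²; places V = {2, 5, 11, 13, 17, 19, 23, 37, 41, 43, 47, ∞}.
(a,b)_11: α=3, u≡6; β=3, v≡2 (mod 11); (6|11)=-1, (2|11)=-1; sign (−1)^1·-1^3·-1^3 = -1.
(a,b)_5: α=0, u≡1; β=-4, v≡4 (mod 5); (1|5)=+1, (4|5)=+1; sign (−1)^0·+1^-4·+1^0 = +1.
(a,b)_43: α=1, u≡38; β=2, v≡11 (mod 43); (38|43)=+1, (11|43)=+1; sign (−1)^0·+1^2·+1^1 = +1.
(a,b)_∞: sgn(-5178066751)=−, sgn(-127699)=−, so -1.
(a,b)_19: α=-1, u≡14; β=3, v≡1 (mod 19); (14|19)=-1, (1|19)=+1; sign (−1)^1·-1^3·+1^-1 = +1.
(a,b)_2: α=6, β=-4; u≡1, v≡5 (mod 8); ε(u)ε(v)=0·0, αω(v)=6·1, βω(u)=-4·0; sum ≡ 0  ⇒  +1.
(a,b)_47: α=1, u≡11; β=3, v≡2 (mod 47); (11|47)=-1, (2|47)=+1; sign (−1)^1·-1^3·+1^1 = +1.
(a,b)_13: α=1, u≡10; β=5, v≡6 (mod 13); (10|13)=+1, (6|13)=-1; sign (−1)^0·+1^5·-1^1 = -1.
(a,b)_23: α=1, u≡3; β=4, v≡17 (mod 23); (3|23)=+1, (17|23)=-1; sign (−1)^0·+1^4·-1^1 = -1.
(a,b)_41: α=1, u≡37; β=2, v≡37 (mod 41); (37|41)=+1, (37|41)=+1; sign (−1)^0·+1^2·+1^1 = +1.
(a,b)_17: α=2, u≡5; β=-2, v≡3 (mod 17); (5|17)=-1, (3|17)=-1; sign (−1)^0·-1^-2·-1^2 = +1.
(a,b)_37: α=-2, u≡12; β=0, v≡10 (mod 37); (12|37)=+1, (10|37)=+1; sign (−1)^0·+1^0·+1^-2 = +1.
(-5178066751, -127699 / ℚ) ramifies at {11, 13, 23, ∞}: a division algebra.

[11, 13, 23, inf]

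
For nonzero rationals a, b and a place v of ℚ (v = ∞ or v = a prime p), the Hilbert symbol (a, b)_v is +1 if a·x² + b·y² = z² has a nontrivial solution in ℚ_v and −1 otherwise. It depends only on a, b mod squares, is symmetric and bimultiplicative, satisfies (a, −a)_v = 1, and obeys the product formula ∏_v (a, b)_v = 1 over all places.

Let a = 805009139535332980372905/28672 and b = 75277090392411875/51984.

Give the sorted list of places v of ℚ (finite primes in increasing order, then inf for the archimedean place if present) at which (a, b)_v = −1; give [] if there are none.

[2, 11, 29, 41]

(a, b) ≡ (41615, 11) mod (ℚ^×)²; places V = {2, 3, 5, 7, 11, 19, 23, 29, 41, 43, ∞}.
(a,b)_11: α=6, u≡8; β=5, v≡1 (mod 11); (8|11)=-1, (1|11)=+1; sign (−1)^0·-1^5·+1^6 = -1.
(a,b)_43: α=2, u≡18; β=0, v≡35 (mod 43); (18|43)=-1, (35|43)=+1; sign (−1)^0·-1^0·+1^2 = +1.
(a,b)_23: α=0, u≡16; β=2, v≡15 (mod 23); (16|23)=+1, (15|23)=-1; sign (−1)^0·+1^2·-1^0 = +1.
(a,b)_41: α=3, u≡1; β=2, v≡15 (mod 41); (1|41)=+1, (15|41)=-1; sign (−1)^0·+1^2·-1^3 = -1.
(a,b)_29: α=3, u≡19; β=2, v≡18 (mod 29); (19|29)=-1, (18|29)=-1; sign (−1)^0·-1^2·-1^3 = -1.
(a,b)_2: α=-12, β=-4; u≡7, v≡3 (mod 8); ε(u)ε(v)=1·1, αω(v)=-12·1, βω(u)=-4·0; sum ≡ 1  ⇒  -1.
(a,b)_∞: sgn(41615)=+, sgn(11)=+, so +1.
(a,b)_19: α=2, u≡17; β=-2, v≡6 (mod 19); (17|19)=+1, (6|19)=+1; sign (−1)^0·+1^-2·+1^2 = +1.
(a,b)_5: α=1, u≡3; β=4, v≡1 (mod 5); (3|5)=-1, (1|5)=+1; sign (−1)^0·-1^4·+1^1 = +1.
(a,b)_7: α=-1, u≡4; β=0, v≡1 (mod 7); (4|7)=+1, (1|7)=+1; sign (−1)^0·+1^0·+1^-1 = +1.
(a,b)_3: α=4, u≡2; β=-2, v≡2 (mod 3); (2|3)=-1, (2|3)=-1; sign (−1)^0·-1^-2·-1^4 = +1.
Ram(41615, 11) = {2, 11, 29, 41}; no ℚ_2-point on the conic.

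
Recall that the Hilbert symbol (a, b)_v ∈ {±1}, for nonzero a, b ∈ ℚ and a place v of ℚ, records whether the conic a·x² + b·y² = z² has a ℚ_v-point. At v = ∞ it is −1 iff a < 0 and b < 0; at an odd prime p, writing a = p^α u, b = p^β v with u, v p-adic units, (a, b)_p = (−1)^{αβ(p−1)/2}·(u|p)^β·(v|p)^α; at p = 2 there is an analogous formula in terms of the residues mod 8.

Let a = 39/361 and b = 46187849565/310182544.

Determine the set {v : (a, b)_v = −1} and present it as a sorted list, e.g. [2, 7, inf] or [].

[3, 11]

(a, b) ≡ (39, 165) mod (ℚ^×)²; places V = {2, 3, 5, 7, 11, 13, 17, 19, 37, ∞}.
(a,b)_2: α=0, β=-4; u≡7, v≡5 (mod 8); ε(u)ε(v)=1·0, αω(v)=0·1, βω(u)=-4·0; sum ≡ 0  ⇒  +1.
(a,b)_17: α=0, u≡14; β=-2, v≡6 (mod 17); (14|17)=-1, (6|17)=-1; sign (−1)^0·-1^-2·-1^0 = +1.
(a,b)_3: α=1, u≡1; β=5, v≡1 (mod 3); (1|3)=+1, (1|3)=+1; sign (−1)^1·+1^5·+1^1 = -1.
(a,b)_7: α=0, u≡1; β=-2, v≡2 (mod 7); (1|7)=+1, (2|7)=+1; sign (−1)^0·+1^-2·+1^0 = +1.
(a,b)_∞: sgn(39)=+, sgn(165)=+, so +1.
(a,b)_11: α=0, u≡8; β=3, v≡3 (mod 11); (8|11)=-1, (3|11)=+1; sign (−1)^0·-1^3·+1^0 = -1.
(a,b)_13: α=1, u≡12; β=4, v≡12 (mod 13); (12|13)=+1, (12|13)=+1; sign (−1)^0·+1^4·+1^1 = +1.
(a,b)_5: α=0, u≡4; β=1, v≡2 (mod 5); (4|5)=+1, (2|5)=-1; sign (−1)^0·+1^1·-1^0 = +1.
(a,b)_37: α=0, u≡8; β=-2, v≡20 (mod 37); (8|37)=-1, (20|37)=-1; sign (−1)^0·-1^-2·-1^0 = +1.
(a,b)_19: α=-2, u≡1; β=0, v≡15 (mod 19); (1|19)=+1, (15|19)=-1; sign (−1)^0·+1^0·-1^-2 = +1.
(39, 165 / ℚ) ramifies at {3, 11}: a division algebra.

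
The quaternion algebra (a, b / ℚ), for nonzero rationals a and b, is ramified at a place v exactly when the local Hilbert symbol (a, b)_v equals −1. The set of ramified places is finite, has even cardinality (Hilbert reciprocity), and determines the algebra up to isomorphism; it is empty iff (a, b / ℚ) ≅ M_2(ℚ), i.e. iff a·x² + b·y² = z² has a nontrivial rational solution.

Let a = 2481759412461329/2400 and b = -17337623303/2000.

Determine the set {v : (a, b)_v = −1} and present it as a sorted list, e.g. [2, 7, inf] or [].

Mod squares: a ≡ 6006, b ≡ -715. Check v ∈ {∞, 2, 3, 5, 7, 11, 13}.
v=2: v_2(a)=-5, v_2(b)=-4; units ≡ 3, 5 (mod 8); ε·ε+αω+βω = 1·0+-5·1+-4·1 ≡ 1  ⇒  (a,b)_2 = -1.
v=11: a=11^7·(≡10), b=11^5·(≡9) mod 11; (10|11)=-1, (9|11)=+1; (−1)^{7·5·5}·(-1)^5·(+1)^7 = +1.
v=∞: 6006 > 0 and -715 < 0  ⇒  (a,b)_∞ = +1.
v=5: a=5^-2·(≡4), b=5^-3·(≡2) mod 5; (4|5)=+1, (2|5)=-1; (−1)^{-2·-3·2}·(+1)^-3·(-1)^-2 = +1.
v=3: a=3^-1·(≡1), b=3^0·(≡2) mod 3; (1|3)=+1, (2|3)=-1; (−1)^{-1·0·1}·(+1)^0·(-1)^-1 = -1.
v=13: a=13^5·(≡11), b=13^3·(≡9) mod 13; (11|13)=-1, (9|13)=+1; (−1)^{5·3·6}·(-1)^3·(+1)^5 = -1.
v=7: a=7^3·(≡4), b=7^2·(≡6) mod 7; (4|7)=+1, (6|7)=-1; (−1)^{3·2·3}·(+1)^2·(-1)^3 = -1.
Ram(6006, -715) = {2, 3, 7, 13}; no ℚ_2-point on the conic.

[2, 3, 7, 13]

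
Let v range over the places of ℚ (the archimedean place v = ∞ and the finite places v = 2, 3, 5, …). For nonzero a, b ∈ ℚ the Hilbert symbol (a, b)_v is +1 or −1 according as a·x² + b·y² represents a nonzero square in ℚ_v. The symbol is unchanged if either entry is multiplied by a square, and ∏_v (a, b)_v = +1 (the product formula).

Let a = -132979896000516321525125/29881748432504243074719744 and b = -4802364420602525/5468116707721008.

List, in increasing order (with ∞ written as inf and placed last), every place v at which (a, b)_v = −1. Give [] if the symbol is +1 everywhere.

[5, 19, 29, inf]

Mod squares: a ≡ -1967070, b ≡ -6783. Check v ∈ {∞, 2, 3, 5, 7, 11, 17, 19, 23, 29}.
v=7: a=7^1·(≡5), b=7^1·(≡2) mod 7; (5|7)=-1, (2|7)=+1; (−1)^{1·1·3}·(-1)^1·(+1)^1 = +1.
v=23: a=23^6·(≡15), b=23^4·(≡16) mod 23; (15|23)=-1, (16|23)=+1; (−1)^{6·4·11}·(-1)^4·(+1)^6 = +1.
v=29: a=29^3·(≡9), b=29^2·(≡14) mod 29; (9|29)=+1, (14|29)=-1; (−1)^{3·2·14}·(+1)^2·(-1)^3 = -1.
v=19: a=19^5·(≡4), b=19^3·(≡17) mod 19; (4|19)=+1, (17|19)=+1; (−1)^{5·3·9}·(+1)^3·(+1)^5 = -1.
v=17: a=17^1·(≡4), b=17^1·(≡1) mod 17; (4|17)=+1, (1|17)=+1; (−1)^{1·1·8}·(+1)^1·(+1)^1 = +1.
v=11: a=11^-12·(≡5), b=11^-8·(≡5) mod 11; (5|11)=+1, (5|11)=+1; (−1)^{-12·-8·5}·(+1)^-8·(+1)^-12 = +1.
v=3: a=3^-19·(≡2), b=3^-13·(≡1) mod 3; (2|3)=-1, (1|3)=+1; (−1)^{-19·-13·1}·(-1)^-13·(+1)^-19 = +1.
v=∞: -1967070 < 0 and -6783 < 0  ⇒  (a,b)_∞ = -1.
v=2: v_2(a)=-13, v_2(b)=-4; units ≡ 1, 1 (mod 8); ε·ε+αω+βω = 0·0+-13·0+-4·0 ≡ 0  ⇒  (a,b)_2 = +1.
v=5: a=5^3·(≡1), b=5^2·(≡3) mod 5; (1|5)=+1, (3|5)=-1; (−1)^{3·2·2}·(+1)^2·(-1)^3 = -1.
Ram(-1967070, -6783) = {5, 19, 29, ∞}; no ℚ_5-point on the conic.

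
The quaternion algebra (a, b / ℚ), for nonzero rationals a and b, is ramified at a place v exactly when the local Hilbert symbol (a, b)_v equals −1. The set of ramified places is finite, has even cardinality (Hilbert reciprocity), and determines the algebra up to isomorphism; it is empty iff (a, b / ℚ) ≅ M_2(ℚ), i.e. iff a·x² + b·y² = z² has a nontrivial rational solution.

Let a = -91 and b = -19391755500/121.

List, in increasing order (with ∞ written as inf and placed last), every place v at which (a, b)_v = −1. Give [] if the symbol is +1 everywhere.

[37, inf]

Mod squares: a ≡ -91, b ≡ -74555. Check v ∈ {∞, 2, 3, 5, 7, 11, 13, 17, 31, 37}.
v=7: a=7^1·(≡1), b=7^0·(≡1) mod 7; (1|7)=+1, (1|7)=+1; (−1)^{1·0·3}·(+1)^0·(+1)^1 = +1.
v=11: a=11^0·(≡8), b=11^-2·(≡4) mod 11; (8|11)=-1, (4|11)=+1; (−1)^{0·-2·5}·(-1)^-2·(+1)^0 = +1.
v=∞: -91 < 0 and -74555 < 0  ⇒  (a,b)_∞ = -1.
v=5: a=5^0·(≡4), b=5^3·(≡1) mod 5; (4|5)=+1, (1|5)=+1; (−1)^{0·3·2}·(+1)^3·(+1)^0 = +1.
v=31: a=31^0·(≡2), b=31^1·(≡29) mod 31; (2|31)=+1, (29|31)=-1; (−1)^{0·1·15}·(+1)^1·(-1)^0 = +1.
v=13: a=13^1·(≡6), b=13^1·(≡2) mod 13; (6|13)=-1, (2|13)=-1; (−1)^{1·1·6}·(-1)^1·(-1)^1 = +1.
v=17: a=17^0·(≡11), b=17^2·(≡5) mod 17; (11|17)=-1, (5|17)=-1; (−1)^{0·2·8}·(-1)^2·(-1)^0 = +1.
v=2: v_2(a)=0, v_2(b)=2; units ≡ 5, 5 (mod 8); ε·ε+αω+βω = 0·0+0·1+2·1 ≡ 0  ⇒  (a,b)_2 = +1.
v=3: a=3^0·(≡2), b=3^2·(≡1) mod 3; (2|3)=-1, (1|3)=+1; (−1)^{0·2·1}·(-1)^2·(+1)^0 = +1.
v=37: a=37^0·(≡20), b=37^1·(≡17) mod 37; (20|37)=-1, (17|37)=-1; (−1)^{0·1·18}·(-1)^1·(-1)^0 = -1.
|Ram(-91, -74555)| = 2, even; anisotropic at {37, ∞}.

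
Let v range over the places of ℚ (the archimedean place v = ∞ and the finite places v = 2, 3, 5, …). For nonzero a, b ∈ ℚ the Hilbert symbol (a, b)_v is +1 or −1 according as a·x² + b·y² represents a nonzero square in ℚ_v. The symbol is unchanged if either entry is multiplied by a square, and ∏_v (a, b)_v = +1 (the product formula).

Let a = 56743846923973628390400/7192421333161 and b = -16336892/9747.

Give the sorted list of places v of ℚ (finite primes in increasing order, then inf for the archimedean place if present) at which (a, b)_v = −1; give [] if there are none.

Mod squares: a ≡ 11, b ≡ -429. Check v ∈ {∞, 2, 3, 5, 11, 13, 17, 19, 23, 31}.
v=2: v_2(a)=10, v_2(b)=2; units ≡ 3, 3 (mod 8); ε·ε+αω+βω = 1·1+10·1+2·1 ≡ 1  ⇒  (a,b)_2 = -1.
v=∞: 11 > 0 and -429 < 0  ⇒  (a,b)_∞ = +1.
v=31: a=31^2·(≡30), b=31^0·(≡25) mod 31; (30|31)=-1, (25|31)=+1; (−1)^{2·0·15}·(-1)^0·(+1)^2 = +1.
v=17: a=17^-2·(≡6), b=17^0·(≡1) mod 17; (6|17)=-1, (1|17)=+1; (−1)^{-2·0·8}·(-1)^0·(+1)^-2 = +1.
v=3: a=3^2·(≡2), b=3^-3·(≡1) mod 3; (2|3)=-1, (1|3)=+1; (−1)^{2·-3·1}·(-1)^-3·(+1)^2 = -1.
v=11: a=11^1·(≡4), b=11^1·(≡4) mod 11; (4|11)=+1, (4|11)=+1; (−1)^{1·1·5}·(+1)^1·(+1)^1 = -1.
v=13: a=13^12·(≡11), b=13^5·(≡6) mod 13; (11|13)=-1, (6|13)=-1; (−1)^{12·5·6}·(-1)^5·(-1)^12 = -1.
v=5: a=5^2·(≡1), b=5^0·(≡4) mod 5; (1|5)=+1, (4|5)=+1; (−1)^{2·0·2}·(+1)^0·(+1)^2 = +1.
v=19: a=19^-6·(≡4), b=19^-2·(≡18) mod 19; (4|19)=+1, (18|19)=-1; (−1)^{-6·-2·9}·(+1)^-2·(-1)^-6 = +1.
v=23: a=23^-2·(≡17), b=23^0·(≡3) mod 23; (17|23)=-1, (3|23)=+1; (−1)^{-2·0·11}·(-1)^0·(+1)^-2 = +1.
Ram(11, -429) = {2, 3, 11, 13}; no ℚ_2-point on the conic.

[2, 3, 11, 13]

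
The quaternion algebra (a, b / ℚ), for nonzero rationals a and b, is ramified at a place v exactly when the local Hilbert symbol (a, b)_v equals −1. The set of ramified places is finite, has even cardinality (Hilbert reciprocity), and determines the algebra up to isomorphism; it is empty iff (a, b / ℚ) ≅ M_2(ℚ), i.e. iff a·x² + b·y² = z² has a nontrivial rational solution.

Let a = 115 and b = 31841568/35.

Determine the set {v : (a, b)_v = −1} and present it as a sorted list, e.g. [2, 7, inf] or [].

[5, 7]

(a, b) ≡ (115, 14630) mod (ℚ^×)²; places V = {2, 3, 5, 7, 11, 19, 23, ∞}.
(a,b)_23: α=1, u≡5; β=2, v≡2 (mod 23); (5|23)=-1, (2|23)=+1; sign (−1)^0·-1^2·+1^1 = +1.
(a,b)_11: α=0, u≡5; β=1, v≡8 (mod 11); (5|11)=+1, (8|11)=-1; sign (−1)^0·+1^1·-1^0 = +1.
(a,b)_7: α=0, u≡3; β=-1, v≡2 (mod 7); (3|7)=-1, (2|7)=+1; sign (−1)^0·-1^-1·+1^0 = -1.
(a,b)_2: α=0, β=5; u≡3, v≡3 (mod 8); ε(u)ε(v)=1·1, αω(v)=0·1, βω(u)=5·1; sum ≡ 0  ⇒  +1.
(a,b)_19: α=0, u≡1; β=1, v≡14 (mod 19); (1|19)=+1, (14|19)=-1; sign (−1)^0·+1^1·-1^0 = +1.
(a,b)_∞: sgn(115)=+, sgn(14630)=+, so +1.
(a,b)_5: α=1, u≡3; β=-1, v≡4 (mod 5); (3|5)=-1, (4|5)=+1; sign (−1)^0·-1^-1·+1^1 = -1.
(a,b)_3: α=0, u≡1; β=2, v≡2 (mod 3); (1|3)=+1, (2|3)=-1; sign (−1)^0·+1^2·-1^0 = +1.
|Ram(115, 14630)| = 2, even; anisotropic at {5, 7}.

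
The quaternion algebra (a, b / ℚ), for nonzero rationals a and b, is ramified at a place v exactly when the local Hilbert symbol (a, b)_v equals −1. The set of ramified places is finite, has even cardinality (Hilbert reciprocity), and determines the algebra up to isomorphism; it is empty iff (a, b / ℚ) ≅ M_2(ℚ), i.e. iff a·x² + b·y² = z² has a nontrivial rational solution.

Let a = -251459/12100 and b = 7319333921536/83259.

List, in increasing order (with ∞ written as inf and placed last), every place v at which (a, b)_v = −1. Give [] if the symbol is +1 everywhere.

[13, 17, 23, 31]

Mod squares: a ≡ -299, b ≡ 12133121. Check v ∈ {∞, 2, 3, 5, 7, 11, 13, 17, 23, 29, 31}.
v=3: a=3^0·(≡1), b=3^-2·(≡2) mod 3; (1|3)=+1, (2|3)=-1; (−1)^{0·-2·1}·(+1)^-2·(-1)^0 = +1.
v=23: a=23^1·(≡19), b=23^3·(≡5) mod 23; (19|23)=-1, (5|23)=-1; (−1)^{1·3·11}·(-1)^3·(-1)^1 = -1.
v=∞: -299 < 0 and 12133121 > 0  ⇒  (a,b)_∞ = +1.
v=17: a=17^0·(≡3), b=17^1·(≡16) mod 17; (3|17)=-1, (16|17)=+1; (−1)^{0·1·8}·(-1)^1·(+1)^0 = -1.
v=5: a=5^-2·(≡4), b=5^0·(≡4) mod 5; (4|5)=+1, (4|5)=+1; (−1)^{-2·0·2}·(+1)^0·(+1)^-2 = +1.
v=29: a=29^2·(≡7), b=29^-2·(≡11) mod 29; (7|29)=+1, (11|29)=-1; (−1)^{2·-2·14}·(+1)^-2·(-1)^2 = +1.
v=2: v_2(a)=-2, v_2(b)=8; units ≡ 5, 1 (mod 8); ε·ε+αω+βω = 0·0+-2·0+8·1 ≡ 0  ⇒  (a,b)_2 = +1.
v=31: a=31^0·(≡23), b=31^1·(≡9) mod 31; (23|31)=-1, (9|31)=+1; (−1)^{0·1·15}·(-1)^1·(+1)^0 = -1.
v=7: a=7^0·(≡4), b=7^3·(≡6) mod 7; (4|7)=+1, (6|7)=-1; (−1)^{0·3·3}·(+1)^3·(-1)^0 = +1.
v=11: a=11^-2·(≡1), b=11^-1·(≡10) mod 11; (1|11)=+1, (10|11)=-1; (−1)^{-2·-1·5}·(+1)^-1·(-1)^-2 = +1.
v=13: a=13^1·(≡4), b=13^1·(≡7) mod 13; (4|13)=+1, (7|13)=-1; (−1)^{1·1·6}·(+1)^1·(-1)^1 = -1.
(-299, 12133121 / ℚ) ramifies at {13, 17, 23, 31}: a division algebra.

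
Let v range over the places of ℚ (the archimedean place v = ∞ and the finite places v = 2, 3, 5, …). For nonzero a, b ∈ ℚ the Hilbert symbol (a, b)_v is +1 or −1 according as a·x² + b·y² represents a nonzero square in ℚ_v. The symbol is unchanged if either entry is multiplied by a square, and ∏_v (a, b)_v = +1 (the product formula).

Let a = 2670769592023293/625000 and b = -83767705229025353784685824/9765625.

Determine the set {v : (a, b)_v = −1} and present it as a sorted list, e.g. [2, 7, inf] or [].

(a, b) ≡ (206770, -29) mod (ℚ^×)²; places V = {2, 3, 5, 17, 23, 29, 31, ∞}.
(a,b)_17: α=2, u≡2; β=0, v≡12 (mod 17); (2|17)=+1, (12|17)=-1; sign (−1)^0·+1^0·-1^2 = +1.
(a,b)_2: α=-3, β=8; u≡1, v≡3 (mod 8); ε(u)ε(v)=0·1, αω(v)=-3·1, βω(u)=8·0; sum ≡ 1  ⇒  -1.
(a,b)_3: α=12, u≡1; β=22, v≡1 (mod 3); (1|3)=+1, (1|3)=+1; sign (−1)^0·+1^22·+1^12 = +1.
(a,b)_23: α=1, u≡22; β=2, v≡11 (mod 23); (22|23)=-1, (11|23)=-1; sign (−1)^0·-1^2·-1^1 = -1.
(a,b)_29: α=3, u≡5; β=5, v≡9 (mod 29); (5|29)=+1, (9|29)=+1; sign (−1)^0·+1^5·+1^3 = +1.
(a,b)_5: α=-7, u≡1; β=-10, v≡1 (mod 5); (1|5)=+1, (1|5)=+1; sign (−1)^0·+1^-10·+1^-7 = +1.
(a,b)_∞: sgn(206770)=+, sgn(-29)=−, so +1.
(a,b)_31: α=1, u≡4; β=2, v≡20 (mod 31); (4|31)=+1, (20|31)=+1; sign (−1)^0·+1^2·+1^1 = +1.
|Ram(206770, -29)| = 2, even; anisotropic at {2, 23}.

[2, 23]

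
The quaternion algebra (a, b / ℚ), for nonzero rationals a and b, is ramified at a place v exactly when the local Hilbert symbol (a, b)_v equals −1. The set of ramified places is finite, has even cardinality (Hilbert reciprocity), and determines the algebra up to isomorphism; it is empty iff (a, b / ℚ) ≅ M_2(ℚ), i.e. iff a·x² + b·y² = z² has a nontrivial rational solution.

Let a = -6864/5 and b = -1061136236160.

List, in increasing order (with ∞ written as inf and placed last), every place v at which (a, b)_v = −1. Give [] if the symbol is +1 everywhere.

[2, 5, 11, inf]

Mod squares: a ≡ -2145, b ≡ -10010. Check v ∈ {∞, 2, 3, 5, 7, 11, 13}.
v=7: a=7^0·(≡2), b=7^1·(≡5) mod 7; (2|7)=+1, (5|7)=-1; (−1)^{0·1·3}·(+1)^1·(-1)^0 = +1.
v=∞: -2145 < 0 and -10010 < 0  ⇒  (a,b)_∞ = -1.
v=2: v_2(a)=4, v_2(b)=7; units ≡ 7, 3 (mod 8); ε·ε+αω+βω = 1·1+4·1+7·0 ≡ 1  ⇒  (a,b)_2 = -1.
v=5: a=5^-1·(≡1), b=5^1·(≡3) mod 5; (1|5)=+1, (3|5)=-1; (−1)^{-1·1·2}·(+1)^1·(-1)^-1 = -1.
v=3: a=3^1·(≡2), b=3^4·(≡1) mod 3; (2|3)=-1, (1|3)=+1; (−1)^{1·4·1}·(-1)^4·(+1)^1 = +1.
v=11: a=11^1·(≡5), b=11^3·(≡3) mod 11; (5|11)=+1, (3|11)=+1; (−1)^{1·3·5}·(+1)^3·(+1)^1 = -1.
v=13: a=13^1·(≡1), b=13^3·(≡10) mod 13; (1|13)=+1, (10|13)=+1; (−1)^{1·3·6}·(+1)^3·(+1)^1 = +1.
Ram(-2145, -10010) = {2, 5, 11, ∞}; no ℚ_2-point on the conic.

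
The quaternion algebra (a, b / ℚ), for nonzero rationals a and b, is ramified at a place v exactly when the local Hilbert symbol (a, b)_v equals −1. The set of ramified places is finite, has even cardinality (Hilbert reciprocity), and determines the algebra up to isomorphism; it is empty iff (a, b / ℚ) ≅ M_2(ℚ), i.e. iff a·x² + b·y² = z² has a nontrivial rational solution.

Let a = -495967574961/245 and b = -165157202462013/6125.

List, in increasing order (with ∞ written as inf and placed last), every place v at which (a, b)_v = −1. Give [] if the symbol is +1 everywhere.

Mod squares: a ≡ -2484805, b ≡ -91937785. Check v ∈ {∞, 2, 3, 5, 7, 17, 23, 31, 37, 41}.
v=3: a=3^6·(≡2), b=3^8·(≡2) mod 3; (2|3)=-1, (2|3)=-1; (−1)^{6·8·1}·(-1)^8·(-1)^6 = +1.
v=7: a=7^-2·(≡6), b=7^-2·(≡6) mod 7; (6|7)=-1, (6|7)=-1; (−1)^{-2·-2·3}·(-1)^-2·(-1)^-2 = +1.
v=2: v_2(a)=0, v_2(b)=0; units ≡ 3, 7 (mod 8); ε·ε+αω+βω = 1·1+0·0+0·1 ≡ 1  ⇒  (a,b)_2 = -1.
v=23: a=23^1·(≡10), b=23^1·(≡9) mod 23; (10|23)=-1, (9|23)=+1; (−1)^{1·1·11}·(-1)^1·(+1)^1 = +1.
v=31: a=31^1·(≡24), b=31^1·(≡1) mod 31; (24|31)=-1, (1|31)=+1; (−1)^{1·1·15}·(-1)^1·(+1)^1 = +1.
v=41: a=41^1·(≡28), b=41^1·(≡22) mod 41; (28|41)=-1, (22|41)=-1; (−1)^{1·1·20}·(-1)^1·(-1)^1 = +1.
v=17: a=17^1·(≡16), b=17^1·(≡3) mod 17; (16|17)=+1, (3|17)=-1; (−1)^{1·1·8}·(+1)^1·(-1)^1 = -1.
v=5: a=5^-1·(≡1), b=5^-3·(≡3) mod 5; (1|5)=+1, (3|5)=-1; (−1)^{-1·-3·2}·(+1)^-3·(-1)^-1 = -1.
v=37: a=37^2·(≡26), b=37^3·(≡36) mod 37; (26|37)=+1, (36|37)=+1; (−1)^{2·3·18}·(+1)^3·(+1)^2 = +1.
v=∞: -2484805 < 0 and -91937785 < 0  ⇒  (a,b)_∞ = -1.
|Ram(-2484805, -91937785)| = 4, even; anisotropic at {2, 5, 17, ∞}.

[2, 5, 17, inf]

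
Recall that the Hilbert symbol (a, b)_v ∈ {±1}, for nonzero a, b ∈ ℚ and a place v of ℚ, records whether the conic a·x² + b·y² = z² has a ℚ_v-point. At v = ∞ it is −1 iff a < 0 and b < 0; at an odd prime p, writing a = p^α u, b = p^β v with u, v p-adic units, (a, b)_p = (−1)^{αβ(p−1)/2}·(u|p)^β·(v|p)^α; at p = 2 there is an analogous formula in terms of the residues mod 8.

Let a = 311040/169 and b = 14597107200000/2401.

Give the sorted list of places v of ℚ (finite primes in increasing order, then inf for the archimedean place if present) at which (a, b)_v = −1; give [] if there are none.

Mod squares: a ≡ 15, b ≡ 195. Check v ∈ {∞, 2, 3, 5, 7, 13, 19}.
v=2: v_2(a)=8, v_2(b)=12; units ≡ 7, 3 (mod 8); ε·ε+αω+βω = 1·1+8·1+12·0 ≡ 1  ⇒  (a,b)_2 = -1.
v=∞: 15 > 0 and 195 > 0  ⇒  (a,b)_∞ = +1.
v=3: a=3^5·(≡2), b=3^5·(≡2) mod 3; (2|3)=-1, (2|3)=-1; (−1)^{5·5·1}·(-1)^5·(-1)^5 = -1.
v=5: a=5^1·(≡2), b=5^5·(≡4) mod 5; (2|5)=-1, (4|5)=+1; (−1)^{1·5·2}·(-1)^5·(+1)^1 = -1.
v=13: a=13^-2·(≡2), b=13^1·(≡11) mod 13; (2|13)=-1, (11|13)=-1; (−1)^{-2·1·6}·(-1)^1·(-1)^-2 = -1.
v=19: a=19^0·(≡14), b=19^2·(≡11) mod 19; (14|19)=-1, (11|19)=+1; (−1)^{0·2·9}·(-1)^2·(+1)^0 = +1.
v=7: a=7^0·(≡2), b=7^-4·(≡3) mod 7; (2|7)=+1, (3|7)=-1; (−1)^{0·-4·3}·(+1)^-4·(-1)^0 = +1.
|Ram(15, 195)| = 4, even; anisotropic at {2, 3, 5, 13}.

[2, 3, 5, 13]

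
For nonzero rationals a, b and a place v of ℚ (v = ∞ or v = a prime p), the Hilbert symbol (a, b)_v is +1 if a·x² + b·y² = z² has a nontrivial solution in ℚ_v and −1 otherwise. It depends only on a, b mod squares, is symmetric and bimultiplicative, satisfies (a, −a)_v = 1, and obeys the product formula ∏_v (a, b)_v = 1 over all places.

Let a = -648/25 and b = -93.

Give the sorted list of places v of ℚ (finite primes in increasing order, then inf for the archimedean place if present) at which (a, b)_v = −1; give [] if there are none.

[31, inf]

(a, b) ≡ (-2, -93) mod (ℚ^×)²; places V = {2, 3, 5, 31, ∞}.
(a,b)_2: α=3, β=0; u≡7, v≡3 (mod 8); ε(u)ε(v)=1·1, αω(v)=3·1, βω(u)=0·0; sum ≡ 0  ⇒  +1.
(a,b)_31: α=0, u≡15; β=1, v≡28 (mod 31); (15|31)=-1, (28|31)=+1; sign (−1)^0·-1^1·+1^0 = -1.
(a,b)_3: α=4, u≡1; β=1, v≡2 (mod 3); (1|3)=+1, (2|3)=-1; sign (−1)^0·+1^1·-1^4 = +1.
(a,b)_5: α=-2, u≡2; β=0, v≡2 (mod 5); (2|5)=-1, (2|5)=-1; sign (−1)^0·-1^0·-1^-2 = +1.
(a,b)_∞: sgn(-2)=−, sgn(-93)=−, so -1.
(-2, -93 / ℚ) ramifies at {31, ∞}: a division algebra.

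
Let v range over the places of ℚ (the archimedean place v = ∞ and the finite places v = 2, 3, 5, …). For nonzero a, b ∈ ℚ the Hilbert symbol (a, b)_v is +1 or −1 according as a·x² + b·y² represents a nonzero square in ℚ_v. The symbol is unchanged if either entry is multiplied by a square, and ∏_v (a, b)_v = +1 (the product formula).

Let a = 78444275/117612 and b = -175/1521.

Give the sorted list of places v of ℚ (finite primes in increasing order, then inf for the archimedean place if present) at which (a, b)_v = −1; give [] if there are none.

(a, b) ≡ (11193, -7) mod (ℚ^×)²; places V = {2, 3, 5, 7, 11, 13, 29, 41, ∞}.
(a,b)_41: α=1, u≡38; β=0, v≡28 (mod 41); (38|41)=-1, (28|41)=-1; sign (−1)^0·-1^0·-1^1 = -1.
(a,b)_11: α=-2, u≡2; β=0, v≡4 (mod 11); (2|11)=-1, (4|11)=+1; sign (−1)^0·-1^0·+1^-2 = +1.
(a,b)_29: α=2, u≡16; β=0, v≡20 (mod 29); (16|29)=+1, (20|29)=+1; sign (−1)^0·+1^0·+1^2 = +1.
(a,b)_7: α=1, u≡5; β=1, v≡5 (mod 7); (5|7)=-1, (5|7)=-1; sign (−1)^1·-1^1·-1^1 = -1.
(a,b)_5: α=2, u≡3; β=2, v≡3 (mod 5); (3|5)=-1, (3|5)=-1; sign (−1)^0·-1^2·-1^2 = +1.
(a,b)_3: α=-5, u≡2; β=-2, v≡2 (mod 3); (2|3)=-1, (2|3)=-1; sign (−1)^0·-1^-2·-1^-5 = -1.
(a,b)_2: α=-2, β=0; u≡1, v≡1 (mod 8); ε(u)ε(v)=0·0, αω(v)=-2·0, βω(u)=0·0; sum ≡ 0  ⇒  +1.
(a,b)_13: α=1, u≡4; β=-2, v≡8 (mod 13); (4|13)=+1, (8|13)=-1; sign (−1)^0·+1^-2·-1^1 = -1.
(a,b)_∞: sgn(11193)=+, sgn(-7)=−, so +1.
|Ram(11193, -7)| = 4, even; anisotropic at {3, 7, 13, 41}.

[3, 7, 13, 41]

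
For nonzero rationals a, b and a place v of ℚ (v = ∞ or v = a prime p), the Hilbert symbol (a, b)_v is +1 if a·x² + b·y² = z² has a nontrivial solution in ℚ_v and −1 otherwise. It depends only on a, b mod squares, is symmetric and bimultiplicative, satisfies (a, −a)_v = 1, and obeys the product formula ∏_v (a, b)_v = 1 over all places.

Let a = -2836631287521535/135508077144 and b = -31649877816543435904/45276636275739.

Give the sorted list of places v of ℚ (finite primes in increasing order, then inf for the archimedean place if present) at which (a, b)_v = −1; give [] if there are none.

[17, inf]

Mod squares: a ≡ -9690, b ≡ -374. Check v ∈ {∞, 2, 3, 5, 7, 11, 13, 17, 19, 23, 37, 43}.
v=17: a=17^3·(≡9), b=17^3·(≡12) mod 17; (9|17)=+1, (12|17)=-1; (−1)^{3·3·8}·(+1)^3·(-1)^3 = -1.
v=3: a=3^-7·(≡1), b=3^-12·(≡1) mod 3; (1|3)=+1, (1|3)=+1; (−1)^{-7·-12·1}·(+1)^-12·(+1)^-7 = +1.
v=11: a=11^-4·(≡4), b=11^-5·(≡2) mod 11; (4|11)=+1, (2|11)=-1; (−1)^{-4·-5·5}·(+1)^-5·(-1)^-4 = +1.
v=2: v_2(a)=-3, v_2(b)=7; units ≡ 3, 5 (mod 8); ε·ε+αω+βω = 1·0+-3·1+7·1 ≡ 0  ⇒  (a,b)_2 = +1.
v=37: a=37^2·(≡9), b=37^2·(≡4) mod 37; (9|37)=+1, (4|37)=+1; (−1)^{2·2·18}·(+1)^2·(+1)^2 = +1.
v=19: a=19^1·(≡2), b=19^0·(≡11) mod 19; (2|19)=-1, (11|19)=+1; (−1)^{1·0·9}·(-1)^0·(+1)^1 = +1.
v=23: a=23^-2·(≡1), b=23^-2·(≡10) mod 23; (1|23)=+1, (10|23)=-1; (−1)^{-2·-2·11}·(+1)^-2·(-1)^-2 = +1.
v=∞: -9690 < 0 and -374 < 0  ⇒  (a,b)_∞ = -1.
v=43: a=43^2·(≡32), b=43^2·(≡24) mod 43; (32|43)=-1, (24|43)=+1; (−1)^{2·2·21}·(-1)^2·(+1)^2 = +1.
v=5: a=5^1·(≡2), b=5^0·(≡4) mod 5; (2|5)=-1, (4|5)=+1; (−1)^{1·0·2}·(-1)^0·(+1)^1 = +1.
v=7: a=7^4·(≡5), b=7^6·(≡1) mod 7; (5|7)=-1, (1|7)=+1; (−1)^{4·6·3}·(-1)^6·(+1)^4 = +1.
v=13: a=13^0·(≡5), b=13^2·(≡1) mod 13; (5|13)=-1, (1|13)=+1; (−1)^{0·2·6}·(-1)^2·(+1)^0 = +1.
(-9690, -374 / ℚ) ramifies at {17, ∞}: a division algebra.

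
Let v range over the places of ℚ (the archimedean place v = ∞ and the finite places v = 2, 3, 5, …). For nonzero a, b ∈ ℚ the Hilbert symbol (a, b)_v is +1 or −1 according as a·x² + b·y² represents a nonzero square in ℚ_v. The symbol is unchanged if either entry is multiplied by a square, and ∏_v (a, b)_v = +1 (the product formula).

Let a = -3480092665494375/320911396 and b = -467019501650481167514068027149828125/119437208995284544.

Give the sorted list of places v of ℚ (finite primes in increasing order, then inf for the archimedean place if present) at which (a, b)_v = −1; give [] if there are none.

[3, 19, 23, inf]

Mod squares: a ≡ -4836279, b ≡ -28101. Check v ∈ {∞, 2, 3, 5, 7, 13, 17, 19, 23, 29, 31, 37, 41, 53}.
v=7: a=7^1·(≡3), b=7^-2·(≡4) mod 7; (3|7)=-1, (4|7)=+1; (−1)^{1·-2·3}·(-1)^-2·(+1)^1 = +1.
v=5: a=5^4·(≡4), b=5^6·(≡4) mod 5; (4|5)=+1, (4|5)=+1; (−1)^{4·6·2}·(+1)^6·(+1)^4 = +1.
v=∞: -4836279 < 0 and -28101 < 0  ⇒  (a,b)_∞ = -1.
v=19: a=19^1·(≡2), b=19^3·(≡15) mod 19; (2|19)=-1, (15|19)=-1; (−1)^{1·3·9}·(-1)^3·(-1)^1 = -1.
v=3: a=3^1·(≡2), b=3^3·(≡2) mod 3; (2|3)=-1, (2|3)=-1; (−1)^{1·3·1}·(-1)^3·(-1)^1 = -1.
v=23: a=23^1·(≡13), b=23^2·(≡14) mod 23; (13|23)=+1, (14|23)=-1; (−1)^{1·2·11}·(+1)^2·(-1)^1 = -1.
v=17: a=17^1·(≡9), b=17^3·(≡13) mod 17; (9|17)=+1, (13|17)=+1; (−1)^{1·3·8}·(+1)^3·(+1)^1 = +1.
v=29: a=29^2·(≡4), b=29^5·(≡19) mod 29; (4|29)=+1, (19|29)=-1; (−1)^{2·5·14}·(+1)^5·(-1)^2 = +1.
v=2: v_2(a)=-2, v_2(b)=-6; units ≡ 1, 3 (mod 8); ε·ε+αω+βω = 0·1+-2·1+-6·0 ≡ 0  ⇒  (a,b)_2 = +1.
v=37: a=37^2·(≡27), b=37^4·(≡32) mod 37; (27|37)=+1, (32|37)=-1; (−1)^{2·4·18}·(+1)^4·(-1)^2 = +1.
v=31: a=31^1·(≡10), b=31^2·(≡19) mod 31; (10|31)=+1, (19|31)=+1; (−1)^{1·2·15}·(+1)^2·(+1)^1 = +1.
v=13: a=13^-4·(≡11), b=13^-6·(≡5) mod 13; (11|13)=-1, (5|13)=-1; (−1)^{-4·-6·6}·(-1)^-6·(-1)^-4 = +1.
v=41: a=41^0·(≡23), b=41^2·(≡39) mod 41; (23|41)=+1, (39|41)=+1; (−1)^{0·2·20}·(+1)^2·(+1)^0 = +1.
v=53: a=53^-2·(≡4), b=53^-4·(≡43) mod 53; (4|53)=+1, (43|53)=+1; (−1)^{-2·-4·26}·(+1)^-4·(+1)^-2 = +1.
|Ram(-4836279, -28101)| = 4, even; anisotropic at {3, 19, 23, ∞}.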